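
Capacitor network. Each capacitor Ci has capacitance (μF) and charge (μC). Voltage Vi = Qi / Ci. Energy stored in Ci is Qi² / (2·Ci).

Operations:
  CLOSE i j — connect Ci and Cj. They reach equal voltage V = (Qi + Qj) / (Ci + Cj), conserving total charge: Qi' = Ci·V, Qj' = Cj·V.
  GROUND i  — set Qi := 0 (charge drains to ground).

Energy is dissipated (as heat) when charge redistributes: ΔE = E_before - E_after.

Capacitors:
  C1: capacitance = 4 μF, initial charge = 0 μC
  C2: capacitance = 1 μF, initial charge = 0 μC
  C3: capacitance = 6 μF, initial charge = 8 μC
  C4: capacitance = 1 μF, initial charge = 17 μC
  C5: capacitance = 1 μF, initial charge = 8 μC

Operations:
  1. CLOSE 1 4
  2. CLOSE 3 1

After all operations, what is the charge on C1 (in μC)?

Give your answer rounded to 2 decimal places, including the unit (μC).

Initial: C1(4μF, Q=0μC, V=0.00V), C2(1μF, Q=0μC, V=0.00V), C3(6μF, Q=8μC, V=1.33V), C4(1μF, Q=17μC, V=17.00V), C5(1μF, Q=8μC, V=8.00V)
Op 1: CLOSE 1-4: Q_total=17.00, C_total=5.00, V=3.40; Q1=13.60, Q4=3.40; dissipated=115.600
Op 2: CLOSE 3-1: Q_total=21.60, C_total=10.00, V=2.16; Q3=12.96, Q1=8.64; dissipated=5.125
Final charges: Q1=8.64, Q2=0.00, Q3=12.96, Q4=3.40, Q5=8.00

Answer: 8.64 μC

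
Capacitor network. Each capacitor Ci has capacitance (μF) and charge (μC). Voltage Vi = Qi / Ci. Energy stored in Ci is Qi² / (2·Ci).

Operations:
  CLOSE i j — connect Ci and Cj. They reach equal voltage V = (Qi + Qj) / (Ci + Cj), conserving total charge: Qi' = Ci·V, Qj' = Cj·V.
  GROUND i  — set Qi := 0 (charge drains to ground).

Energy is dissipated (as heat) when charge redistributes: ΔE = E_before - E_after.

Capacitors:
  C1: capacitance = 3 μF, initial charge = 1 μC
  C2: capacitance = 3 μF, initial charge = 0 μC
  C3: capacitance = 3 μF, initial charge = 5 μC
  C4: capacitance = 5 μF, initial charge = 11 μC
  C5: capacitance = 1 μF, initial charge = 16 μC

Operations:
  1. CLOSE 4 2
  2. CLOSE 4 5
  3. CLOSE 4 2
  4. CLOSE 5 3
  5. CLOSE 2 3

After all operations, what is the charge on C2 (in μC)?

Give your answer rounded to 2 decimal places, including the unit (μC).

Initial: C1(3μF, Q=1μC, V=0.33V), C2(3μF, Q=0μC, V=0.00V), C3(3μF, Q=5μC, V=1.67V), C4(5μF, Q=11μC, V=2.20V), C5(1μF, Q=16μC, V=16.00V)
Op 1: CLOSE 4-2: Q_total=11.00, C_total=8.00, V=1.38; Q4=6.88, Q2=4.12; dissipated=4.537
Op 2: CLOSE 4-5: Q_total=22.88, C_total=6.00, V=3.81; Q4=19.06, Q5=3.81; dissipated=89.121
Op 3: CLOSE 4-2: Q_total=23.19, C_total=8.00, V=2.90; Q4=14.49, Q2=8.70; dissipated=5.570
Op 4: CLOSE 5-3: Q_total=8.81, C_total=4.00, V=2.20; Q5=2.20, Q3=6.61; dissipated=1.727
Op 5: CLOSE 2-3: Q_total=15.30, C_total=6.00, V=2.55; Q2=7.65, Q3=7.65; dissipated=0.363
Final charges: Q1=1.00, Q2=7.65, Q3=7.65, Q4=14.49, Q5=2.20

Answer: 7.65 μC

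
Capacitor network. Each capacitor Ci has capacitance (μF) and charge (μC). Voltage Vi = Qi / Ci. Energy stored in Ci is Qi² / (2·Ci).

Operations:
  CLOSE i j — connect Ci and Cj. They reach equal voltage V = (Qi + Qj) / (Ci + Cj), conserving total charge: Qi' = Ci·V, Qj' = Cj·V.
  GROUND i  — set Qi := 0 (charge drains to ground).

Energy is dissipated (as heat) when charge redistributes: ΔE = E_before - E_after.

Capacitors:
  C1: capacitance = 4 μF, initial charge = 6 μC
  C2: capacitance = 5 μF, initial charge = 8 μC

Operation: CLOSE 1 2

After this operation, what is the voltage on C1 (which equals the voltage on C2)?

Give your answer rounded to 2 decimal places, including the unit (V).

Answer: 1.56 V

Derivation:
Initial: C1(4μF, Q=6μC, V=1.50V), C2(5μF, Q=8μC, V=1.60V)
Op 1: CLOSE 1-2: Q_total=14.00, C_total=9.00, V=1.56; Q1=6.22, Q2=7.78; dissipated=0.011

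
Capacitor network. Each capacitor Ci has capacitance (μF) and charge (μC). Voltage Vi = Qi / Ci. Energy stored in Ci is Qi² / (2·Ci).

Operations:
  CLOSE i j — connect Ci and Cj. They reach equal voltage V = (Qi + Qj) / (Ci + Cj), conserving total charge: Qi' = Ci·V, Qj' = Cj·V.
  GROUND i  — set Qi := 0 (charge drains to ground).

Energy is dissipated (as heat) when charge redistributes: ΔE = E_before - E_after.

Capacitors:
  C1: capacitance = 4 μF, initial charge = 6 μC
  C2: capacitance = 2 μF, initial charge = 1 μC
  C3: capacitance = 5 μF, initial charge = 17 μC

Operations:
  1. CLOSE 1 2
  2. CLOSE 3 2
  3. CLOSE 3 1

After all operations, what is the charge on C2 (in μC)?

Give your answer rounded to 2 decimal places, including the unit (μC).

Answer: 5.52 μC

Derivation:
Initial: C1(4μF, Q=6μC, V=1.50V), C2(2μF, Q=1μC, V=0.50V), C3(5μF, Q=17μC, V=3.40V)
Op 1: CLOSE 1-2: Q_total=7.00, C_total=6.00, V=1.17; Q1=4.67, Q2=2.33; dissipated=0.667
Op 2: CLOSE 3-2: Q_total=19.33, C_total=7.00, V=2.76; Q3=13.81, Q2=5.52; dissipated=3.563
Op 3: CLOSE 3-1: Q_total=18.48, C_total=9.00, V=2.05; Q3=10.26, Q1=8.21; dissipated=2.828
Final charges: Q1=8.21, Q2=5.52, Q3=10.26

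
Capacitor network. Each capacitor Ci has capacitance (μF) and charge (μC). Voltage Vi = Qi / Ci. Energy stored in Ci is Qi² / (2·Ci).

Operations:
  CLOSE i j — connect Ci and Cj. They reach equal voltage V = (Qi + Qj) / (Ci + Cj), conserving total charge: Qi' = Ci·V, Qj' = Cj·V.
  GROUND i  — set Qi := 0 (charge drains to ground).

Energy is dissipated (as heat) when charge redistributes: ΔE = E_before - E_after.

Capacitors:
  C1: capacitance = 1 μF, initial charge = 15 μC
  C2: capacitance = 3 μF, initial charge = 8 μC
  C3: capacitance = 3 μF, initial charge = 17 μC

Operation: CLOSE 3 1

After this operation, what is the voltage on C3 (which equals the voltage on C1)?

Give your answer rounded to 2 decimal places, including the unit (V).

Answer: 8.00 V

Derivation:
Initial: C1(1μF, Q=15μC, V=15.00V), C2(3μF, Q=8μC, V=2.67V), C3(3μF, Q=17μC, V=5.67V)
Op 1: CLOSE 3-1: Q_total=32.00, C_total=4.00, V=8.00; Q3=24.00, Q1=8.00; dissipated=32.667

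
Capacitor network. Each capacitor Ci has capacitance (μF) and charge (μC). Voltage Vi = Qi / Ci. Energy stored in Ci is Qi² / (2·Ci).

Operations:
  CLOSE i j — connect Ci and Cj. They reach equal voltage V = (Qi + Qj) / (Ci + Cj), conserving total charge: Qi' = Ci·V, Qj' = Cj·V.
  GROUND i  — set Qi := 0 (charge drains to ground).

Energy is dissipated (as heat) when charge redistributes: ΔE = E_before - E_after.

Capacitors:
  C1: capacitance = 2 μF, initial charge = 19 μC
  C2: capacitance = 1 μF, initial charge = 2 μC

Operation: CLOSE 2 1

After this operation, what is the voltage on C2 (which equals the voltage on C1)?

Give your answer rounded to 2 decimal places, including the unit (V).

Answer: 7.00 V

Derivation:
Initial: C1(2μF, Q=19μC, V=9.50V), C2(1μF, Q=2μC, V=2.00V)
Op 1: CLOSE 2-1: Q_total=21.00, C_total=3.00, V=7.00; Q2=7.00, Q1=14.00; dissipated=18.750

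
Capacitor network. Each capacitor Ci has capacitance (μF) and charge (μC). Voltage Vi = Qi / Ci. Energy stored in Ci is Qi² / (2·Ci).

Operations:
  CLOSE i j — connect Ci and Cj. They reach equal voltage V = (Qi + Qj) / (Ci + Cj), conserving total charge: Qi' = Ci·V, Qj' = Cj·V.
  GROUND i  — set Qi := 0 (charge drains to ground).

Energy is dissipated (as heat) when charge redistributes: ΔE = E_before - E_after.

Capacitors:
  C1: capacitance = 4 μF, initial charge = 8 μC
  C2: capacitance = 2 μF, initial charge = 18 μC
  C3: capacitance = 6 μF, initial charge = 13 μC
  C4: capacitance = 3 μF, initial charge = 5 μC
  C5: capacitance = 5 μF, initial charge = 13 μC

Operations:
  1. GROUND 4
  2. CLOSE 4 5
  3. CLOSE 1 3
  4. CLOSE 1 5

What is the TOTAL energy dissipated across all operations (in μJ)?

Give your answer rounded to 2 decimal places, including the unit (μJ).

Initial: C1(4μF, Q=8μC, V=2.00V), C2(2μF, Q=18μC, V=9.00V), C3(6μF, Q=13μC, V=2.17V), C4(3μF, Q=5μC, V=1.67V), C5(5μF, Q=13μC, V=2.60V)
Op 1: GROUND 4: Q4=0; energy lost=4.167
Op 2: CLOSE 4-5: Q_total=13.00, C_total=8.00, V=1.62; Q4=4.88, Q5=8.12; dissipated=6.338
Op 3: CLOSE 1-3: Q_total=21.00, C_total=10.00, V=2.10; Q1=8.40, Q3=12.60; dissipated=0.033
Op 4: CLOSE 1-5: Q_total=16.52, C_total=9.00, V=1.84; Q1=7.34, Q5=9.18; dissipated=0.251
Total dissipated: 10.788 μJ

Answer: 10.79 μJ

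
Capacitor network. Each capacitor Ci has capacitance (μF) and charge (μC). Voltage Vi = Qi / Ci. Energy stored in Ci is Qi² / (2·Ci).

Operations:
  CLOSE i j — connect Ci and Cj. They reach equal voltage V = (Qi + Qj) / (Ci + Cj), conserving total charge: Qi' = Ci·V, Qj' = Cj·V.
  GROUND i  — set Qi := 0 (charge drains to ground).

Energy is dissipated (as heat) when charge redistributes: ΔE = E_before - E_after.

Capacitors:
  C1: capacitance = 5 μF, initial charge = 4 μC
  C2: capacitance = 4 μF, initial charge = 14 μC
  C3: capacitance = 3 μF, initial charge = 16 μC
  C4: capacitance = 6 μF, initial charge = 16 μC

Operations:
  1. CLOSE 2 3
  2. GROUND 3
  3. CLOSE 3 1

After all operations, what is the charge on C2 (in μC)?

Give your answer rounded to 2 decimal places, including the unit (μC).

Initial: C1(5μF, Q=4μC, V=0.80V), C2(4μF, Q=14μC, V=3.50V), C3(3μF, Q=16μC, V=5.33V), C4(6μF, Q=16μC, V=2.67V)
Op 1: CLOSE 2-3: Q_total=30.00, C_total=7.00, V=4.29; Q2=17.14, Q3=12.86; dissipated=2.881
Op 2: GROUND 3: Q3=0; energy lost=27.551
Op 3: CLOSE 3-1: Q_total=4.00, C_total=8.00, V=0.50; Q3=1.50, Q1=2.50; dissipated=0.600
Final charges: Q1=2.50, Q2=17.14, Q3=1.50, Q4=16.00

Answer: 17.14 μC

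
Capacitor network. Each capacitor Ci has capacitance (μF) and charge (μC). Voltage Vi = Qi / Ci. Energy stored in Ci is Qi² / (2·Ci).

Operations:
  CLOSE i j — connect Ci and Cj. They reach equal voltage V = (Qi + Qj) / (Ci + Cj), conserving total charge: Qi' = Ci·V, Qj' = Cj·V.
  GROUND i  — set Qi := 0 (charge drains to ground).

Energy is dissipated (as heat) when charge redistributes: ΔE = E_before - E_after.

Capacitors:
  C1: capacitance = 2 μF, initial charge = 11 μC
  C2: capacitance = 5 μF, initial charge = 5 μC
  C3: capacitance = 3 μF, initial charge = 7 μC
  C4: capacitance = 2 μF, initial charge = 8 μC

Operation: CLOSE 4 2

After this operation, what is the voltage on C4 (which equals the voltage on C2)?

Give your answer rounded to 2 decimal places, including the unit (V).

Answer: 1.86 V

Derivation:
Initial: C1(2μF, Q=11μC, V=5.50V), C2(5μF, Q=5μC, V=1.00V), C3(3μF, Q=7μC, V=2.33V), C4(2μF, Q=8μC, V=4.00V)
Op 1: CLOSE 4-2: Q_total=13.00, C_total=7.00, V=1.86; Q4=3.71, Q2=9.29; dissipated=6.429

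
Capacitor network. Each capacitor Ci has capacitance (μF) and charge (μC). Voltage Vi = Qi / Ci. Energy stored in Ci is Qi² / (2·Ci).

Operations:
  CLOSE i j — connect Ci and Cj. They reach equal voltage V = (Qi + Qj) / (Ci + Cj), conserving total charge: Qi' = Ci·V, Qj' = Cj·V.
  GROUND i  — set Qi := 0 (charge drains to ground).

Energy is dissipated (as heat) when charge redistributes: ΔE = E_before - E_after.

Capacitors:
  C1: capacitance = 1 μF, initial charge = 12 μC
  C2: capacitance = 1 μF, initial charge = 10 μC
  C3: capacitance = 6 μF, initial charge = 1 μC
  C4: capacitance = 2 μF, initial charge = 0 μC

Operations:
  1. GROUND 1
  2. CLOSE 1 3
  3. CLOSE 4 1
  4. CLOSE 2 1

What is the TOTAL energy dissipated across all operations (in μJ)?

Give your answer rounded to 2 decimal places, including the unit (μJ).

Initial: C1(1μF, Q=12μC, V=12.00V), C2(1μF, Q=10μC, V=10.00V), C3(6μF, Q=1μC, V=0.17V), C4(2μF, Q=0μC, V=0.00V)
Op 1: GROUND 1: Q1=0; energy lost=72.000
Op 2: CLOSE 1-3: Q_total=1.00, C_total=7.00, V=0.14; Q1=0.14, Q3=0.86; dissipated=0.012
Op 3: CLOSE 4-1: Q_total=0.14, C_total=3.00, V=0.05; Q4=0.10, Q1=0.05; dissipated=0.007
Op 4: CLOSE 2-1: Q_total=10.05, C_total=2.00, V=5.02; Q2=5.02, Q1=5.02; dissipated=24.762
Total dissipated: 96.781 μJ

Answer: 96.78 μJ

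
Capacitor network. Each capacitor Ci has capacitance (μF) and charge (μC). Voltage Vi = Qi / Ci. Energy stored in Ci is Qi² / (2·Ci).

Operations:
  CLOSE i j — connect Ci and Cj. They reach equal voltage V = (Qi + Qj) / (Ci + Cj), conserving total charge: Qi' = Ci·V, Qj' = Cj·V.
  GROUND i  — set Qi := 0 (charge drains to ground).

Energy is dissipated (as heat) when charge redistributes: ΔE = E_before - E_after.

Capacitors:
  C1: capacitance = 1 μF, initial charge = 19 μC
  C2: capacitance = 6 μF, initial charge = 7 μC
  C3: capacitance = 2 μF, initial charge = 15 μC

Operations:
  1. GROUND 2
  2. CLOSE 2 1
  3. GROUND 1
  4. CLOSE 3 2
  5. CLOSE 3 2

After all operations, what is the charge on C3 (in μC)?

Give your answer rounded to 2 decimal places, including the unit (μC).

Initial: C1(1μF, Q=19μC, V=19.00V), C2(6μF, Q=7μC, V=1.17V), C3(2μF, Q=15μC, V=7.50V)
Op 1: GROUND 2: Q2=0; energy lost=4.083
Op 2: CLOSE 2-1: Q_total=19.00, C_total=7.00, V=2.71; Q2=16.29, Q1=2.71; dissipated=154.714
Op 3: GROUND 1: Q1=0; energy lost=3.684
Op 4: CLOSE 3-2: Q_total=31.29, C_total=8.00, V=3.91; Q3=7.82, Q2=23.46; dissipated=17.177
Op 5: CLOSE 3-2: Q_total=31.29, C_total=8.00, V=3.91; Q3=7.82, Q2=23.46; dissipated=0.000
Final charges: Q1=0.00, Q2=23.46, Q3=7.82

Answer: 7.82 μC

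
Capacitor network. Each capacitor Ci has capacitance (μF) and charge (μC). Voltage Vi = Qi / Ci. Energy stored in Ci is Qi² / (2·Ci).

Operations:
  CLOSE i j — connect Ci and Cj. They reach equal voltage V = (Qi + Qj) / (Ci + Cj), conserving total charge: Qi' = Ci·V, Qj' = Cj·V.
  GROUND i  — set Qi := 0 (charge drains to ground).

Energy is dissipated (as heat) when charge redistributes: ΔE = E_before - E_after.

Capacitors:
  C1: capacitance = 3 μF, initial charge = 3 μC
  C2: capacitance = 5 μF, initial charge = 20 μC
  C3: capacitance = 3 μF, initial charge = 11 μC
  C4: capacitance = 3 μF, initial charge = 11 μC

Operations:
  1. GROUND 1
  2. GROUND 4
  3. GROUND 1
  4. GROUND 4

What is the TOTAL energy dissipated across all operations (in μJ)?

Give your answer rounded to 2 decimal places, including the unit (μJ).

Answer: 21.67 μJ

Derivation:
Initial: C1(3μF, Q=3μC, V=1.00V), C2(5μF, Q=20μC, V=4.00V), C3(3μF, Q=11μC, V=3.67V), C4(3μF, Q=11μC, V=3.67V)
Op 1: GROUND 1: Q1=0; energy lost=1.500
Op 2: GROUND 4: Q4=0; energy lost=20.167
Op 3: GROUND 1: Q1=0; energy lost=0.000
Op 4: GROUND 4: Q4=0; energy lost=0.000
Total dissipated: 21.667 μJ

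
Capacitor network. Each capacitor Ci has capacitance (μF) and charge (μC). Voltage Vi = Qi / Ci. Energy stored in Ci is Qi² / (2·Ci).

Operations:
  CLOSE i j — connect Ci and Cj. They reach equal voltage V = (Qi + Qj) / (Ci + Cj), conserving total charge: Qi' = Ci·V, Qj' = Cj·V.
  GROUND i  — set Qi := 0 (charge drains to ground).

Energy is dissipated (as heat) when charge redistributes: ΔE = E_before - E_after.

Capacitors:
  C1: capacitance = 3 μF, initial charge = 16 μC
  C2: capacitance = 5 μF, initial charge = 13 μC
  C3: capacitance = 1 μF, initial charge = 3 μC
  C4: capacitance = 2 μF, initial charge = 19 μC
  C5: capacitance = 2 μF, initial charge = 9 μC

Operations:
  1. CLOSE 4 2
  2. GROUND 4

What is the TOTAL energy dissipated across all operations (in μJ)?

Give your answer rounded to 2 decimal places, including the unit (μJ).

Initial: C1(3μF, Q=16μC, V=5.33V), C2(5μF, Q=13μC, V=2.60V), C3(1μF, Q=3μC, V=3.00V), C4(2μF, Q=19μC, V=9.50V), C5(2μF, Q=9μC, V=4.50V)
Op 1: CLOSE 4-2: Q_total=32.00, C_total=7.00, V=4.57; Q4=9.14, Q2=22.86; dissipated=34.007
Op 2: GROUND 4: Q4=0; energy lost=20.898
Total dissipated: 54.905 μJ

Answer: 54.91 μJ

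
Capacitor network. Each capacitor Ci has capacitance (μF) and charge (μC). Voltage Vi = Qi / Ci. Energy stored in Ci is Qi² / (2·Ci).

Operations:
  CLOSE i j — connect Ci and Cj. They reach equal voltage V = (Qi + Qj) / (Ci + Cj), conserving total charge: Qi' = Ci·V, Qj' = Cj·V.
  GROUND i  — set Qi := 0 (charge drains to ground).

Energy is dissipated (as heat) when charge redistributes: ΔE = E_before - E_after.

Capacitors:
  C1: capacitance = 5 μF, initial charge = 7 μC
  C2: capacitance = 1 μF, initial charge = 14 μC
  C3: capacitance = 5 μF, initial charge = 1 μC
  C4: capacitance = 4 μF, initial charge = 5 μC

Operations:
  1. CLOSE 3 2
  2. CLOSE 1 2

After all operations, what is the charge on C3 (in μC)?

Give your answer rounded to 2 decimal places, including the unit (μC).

Answer: 12.50 μC

Derivation:
Initial: C1(5μF, Q=7μC, V=1.40V), C2(1μF, Q=14μC, V=14.00V), C3(5μF, Q=1μC, V=0.20V), C4(4μF, Q=5μC, V=1.25V)
Op 1: CLOSE 3-2: Q_total=15.00, C_total=6.00, V=2.50; Q3=12.50, Q2=2.50; dissipated=79.350
Op 2: CLOSE 1-2: Q_total=9.50, C_total=6.00, V=1.58; Q1=7.92, Q2=1.58; dissipated=0.504
Final charges: Q1=7.92, Q2=1.58, Q3=12.50, Q4=5.00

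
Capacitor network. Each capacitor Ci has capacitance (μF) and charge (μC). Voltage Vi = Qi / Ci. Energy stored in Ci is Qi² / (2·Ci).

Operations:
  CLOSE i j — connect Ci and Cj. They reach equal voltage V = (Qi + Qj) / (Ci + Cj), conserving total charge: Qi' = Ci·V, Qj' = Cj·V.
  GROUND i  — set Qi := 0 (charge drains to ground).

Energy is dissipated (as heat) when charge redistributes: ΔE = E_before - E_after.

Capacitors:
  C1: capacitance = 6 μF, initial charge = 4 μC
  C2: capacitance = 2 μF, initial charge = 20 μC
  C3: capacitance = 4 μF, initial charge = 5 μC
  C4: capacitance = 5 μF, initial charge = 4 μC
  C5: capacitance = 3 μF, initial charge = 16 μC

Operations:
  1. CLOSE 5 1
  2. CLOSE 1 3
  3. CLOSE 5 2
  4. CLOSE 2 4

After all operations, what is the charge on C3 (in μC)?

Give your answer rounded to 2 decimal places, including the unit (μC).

Initial: C1(6μF, Q=4μC, V=0.67V), C2(2μF, Q=20μC, V=10.00V), C3(4μF, Q=5μC, V=1.25V), C4(5μF, Q=4μC, V=0.80V), C5(3μF, Q=16μC, V=5.33V)
Op 1: CLOSE 5-1: Q_total=20.00, C_total=9.00, V=2.22; Q5=6.67, Q1=13.33; dissipated=21.778
Op 2: CLOSE 1-3: Q_total=18.33, C_total=10.00, V=1.83; Q1=11.00, Q3=7.33; dissipated=1.134
Op 3: CLOSE 5-2: Q_total=26.67, C_total=5.00, V=5.33; Q5=16.00, Q2=10.67; dissipated=36.296
Op 4: CLOSE 2-4: Q_total=14.67, C_total=7.00, V=2.10; Q2=4.19, Q4=10.48; dissipated=14.679
Final charges: Q1=11.00, Q2=4.19, Q3=7.33, Q4=10.48, Q5=16.00

Answer: 7.33 μC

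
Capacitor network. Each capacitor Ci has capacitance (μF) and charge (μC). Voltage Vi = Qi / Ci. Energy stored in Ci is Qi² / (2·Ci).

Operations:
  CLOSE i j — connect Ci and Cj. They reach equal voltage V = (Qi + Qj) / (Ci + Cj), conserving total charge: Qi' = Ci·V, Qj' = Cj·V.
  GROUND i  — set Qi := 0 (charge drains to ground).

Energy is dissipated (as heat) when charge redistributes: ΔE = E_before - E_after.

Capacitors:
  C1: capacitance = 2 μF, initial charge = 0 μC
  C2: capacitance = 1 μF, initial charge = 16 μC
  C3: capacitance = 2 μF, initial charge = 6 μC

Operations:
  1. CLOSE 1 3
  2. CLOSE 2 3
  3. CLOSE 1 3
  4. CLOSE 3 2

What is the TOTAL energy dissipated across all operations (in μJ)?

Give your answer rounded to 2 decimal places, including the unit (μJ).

Answer: 88.21 μJ

Derivation:
Initial: C1(2μF, Q=0μC, V=0.00V), C2(1μF, Q=16μC, V=16.00V), C3(2μF, Q=6μC, V=3.00V)
Op 1: CLOSE 1-3: Q_total=6.00, C_total=4.00, V=1.50; Q1=3.00, Q3=3.00; dissipated=4.500
Op 2: CLOSE 2-3: Q_total=19.00, C_total=3.00, V=6.33; Q2=6.33, Q3=12.67; dissipated=70.083
Op 3: CLOSE 1-3: Q_total=15.67, C_total=4.00, V=3.92; Q1=7.83, Q3=7.83; dissipated=11.681
Op 4: CLOSE 3-2: Q_total=14.17, C_total=3.00, V=4.72; Q3=9.44, Q2=4.72; dissipated=1.947
Total dissipated: 88.211 μJ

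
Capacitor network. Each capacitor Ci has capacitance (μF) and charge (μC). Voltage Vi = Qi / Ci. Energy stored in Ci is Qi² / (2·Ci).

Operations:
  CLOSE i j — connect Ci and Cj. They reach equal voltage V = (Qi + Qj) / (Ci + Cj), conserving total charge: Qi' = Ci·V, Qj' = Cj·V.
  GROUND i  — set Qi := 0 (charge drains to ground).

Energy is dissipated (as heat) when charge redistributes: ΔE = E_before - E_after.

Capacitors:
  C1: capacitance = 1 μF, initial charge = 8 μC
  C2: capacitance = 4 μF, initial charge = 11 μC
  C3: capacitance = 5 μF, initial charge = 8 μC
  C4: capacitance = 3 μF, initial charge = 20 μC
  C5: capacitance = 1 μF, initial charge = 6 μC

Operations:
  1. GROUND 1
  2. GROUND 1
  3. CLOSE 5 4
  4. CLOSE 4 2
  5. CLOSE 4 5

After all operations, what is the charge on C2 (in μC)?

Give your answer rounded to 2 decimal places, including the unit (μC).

Initial: C1(1μF, Q=8μC, V=8.00V), C2(4μF, Q=11μC, V=2.75V), C3(5μF, Q=8μC, V=1.60V), C4(3μF, Q=20μC, V=6.67V), C5(1μF, Q=6μC, V=6.00V)
Op 1: GROUND 1: Q1=0; energy lost=32.000
Op 2: GROUND 1: Q1=0; energy lost=0.000
Op 3: CLOSE 5-4: Q_total=26.00, C_total=4.00, V=6.50; Q5=6.50, Q4=19.50; dissipated=0.167
Op 4: CLOSE 4-2: Q_total=30.50, C_total=7.00, V=4.36; Q4=13.07, Q2=17.43; dissipated=12.054
Op 5: CLOSE 4-5: Q_total=19.57, C_total=4.00, V=4.89; Q4=14.68, Q5=4.89; dissipated=1.722
Final charges: Q1=0.00, Q2=17.43, Q3=8.00, Q4=14.68, Q5=4.89

Answer: 17.43 μC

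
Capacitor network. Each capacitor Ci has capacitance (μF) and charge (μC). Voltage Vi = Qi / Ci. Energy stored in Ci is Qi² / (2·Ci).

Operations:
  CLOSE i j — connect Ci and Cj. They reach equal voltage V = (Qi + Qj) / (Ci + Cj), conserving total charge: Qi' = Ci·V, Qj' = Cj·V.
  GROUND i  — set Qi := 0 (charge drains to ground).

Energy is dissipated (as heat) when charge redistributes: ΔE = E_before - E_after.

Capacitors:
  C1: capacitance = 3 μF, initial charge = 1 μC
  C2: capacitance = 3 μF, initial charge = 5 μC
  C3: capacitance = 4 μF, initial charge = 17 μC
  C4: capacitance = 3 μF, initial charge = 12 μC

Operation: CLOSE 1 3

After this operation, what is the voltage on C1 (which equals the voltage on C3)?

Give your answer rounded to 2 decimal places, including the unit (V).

Answer: 2.57 V

Derivation:
Initial: C1(3μF, Q=1μC, V=0.33V), C2(3μF, Q=5μC, V=1.67V), C3(4μF, Q=17μC, V=4.25V), C4(3μF, Q=12μC, V=4.00V)
Op 1: CLOSE 1-3: Q_total=18.00, C_total=7.00, V=2.57; Q1=7.71, Q3=10.29; dissipated=13.149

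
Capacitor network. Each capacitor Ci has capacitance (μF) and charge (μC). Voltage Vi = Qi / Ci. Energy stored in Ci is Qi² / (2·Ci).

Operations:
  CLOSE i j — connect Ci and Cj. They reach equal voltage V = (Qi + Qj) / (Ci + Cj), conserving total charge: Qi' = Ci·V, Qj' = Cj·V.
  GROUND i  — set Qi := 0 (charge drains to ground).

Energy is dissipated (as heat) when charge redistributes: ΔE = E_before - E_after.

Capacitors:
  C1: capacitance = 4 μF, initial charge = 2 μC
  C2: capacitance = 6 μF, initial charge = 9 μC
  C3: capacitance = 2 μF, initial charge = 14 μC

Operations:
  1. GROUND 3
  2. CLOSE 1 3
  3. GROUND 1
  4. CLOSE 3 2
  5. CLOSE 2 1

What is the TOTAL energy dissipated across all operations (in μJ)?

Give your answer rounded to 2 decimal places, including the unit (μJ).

Answer: 52.16 μJ

Derivation:
Initial: C1(4μF, Q=2μC, V=0.50V), C2(6μF, Q=9μC, V=1.50V), C3(2μF, Q=14μC, V=7.00V)
Op 1: GROUND 3: Q3=0; energy lost=49.000
Op 2: CLOSE 1-3: Q_total=2.00, C_total=6.00, V=0.33; Q1=1.33, Q3=0.67; dissipated=0.167
Op 3: GROUND 1: Q1=0; energy lost=0.222
Op 4: CLOSE 3-2: Q_total=9.67, C_total=8.00, V=1.21; Q3=2.42, Q2=7.25; dissipated=1.021
Op 5: CLOSE 2-1: Q_total=7.25, C_total=10.00, V=0.72; Q2=4.35, Q1=2.90; dissipated=1.752
Total dissipated: 52.162 μJ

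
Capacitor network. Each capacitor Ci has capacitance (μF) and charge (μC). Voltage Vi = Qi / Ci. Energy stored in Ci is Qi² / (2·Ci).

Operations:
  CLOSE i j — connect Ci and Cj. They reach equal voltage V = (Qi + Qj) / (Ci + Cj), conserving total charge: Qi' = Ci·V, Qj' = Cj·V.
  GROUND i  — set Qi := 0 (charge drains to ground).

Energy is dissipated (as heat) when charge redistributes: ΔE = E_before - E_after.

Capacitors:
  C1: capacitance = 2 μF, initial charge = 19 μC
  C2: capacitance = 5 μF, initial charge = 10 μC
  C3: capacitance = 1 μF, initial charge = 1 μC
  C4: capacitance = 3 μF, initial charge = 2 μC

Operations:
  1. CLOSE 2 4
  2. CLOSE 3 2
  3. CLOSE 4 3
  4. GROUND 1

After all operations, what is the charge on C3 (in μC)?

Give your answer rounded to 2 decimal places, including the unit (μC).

Answer: 1.48 μC

Derivation:
Initial: C1(2μF, Q=19μC, V=9.50V), C2(5μF, Q=10μC, V=2.00V), C3(1μF, Q=1μC, V=1.00V), C4(3μF, Q=2μC, V=0.67V)
Op 1: CLOSE 2-4: Q_total=12.00, C_total=8.00, V=1.50; Q2=7.50, Q4=4.50; dissipated=1.667
Op 2: CLOSE 3-2: Q_total=8.50, C_total=6.00, V=1.42; Q3=1.42, Q2=7.08; dissipated=0.104
Op 3: CLOSE 4-3: Q_total=5.92, C_total=4.00, V=1.48; Q4=4.44, Q3=1.48; dissipated=0.003
Op 4: GROUND 1: Q1=0; energy lost=90.250
Final charges: Q1=0.00, Q2=7.08, Q3=1.48, Q4=4.44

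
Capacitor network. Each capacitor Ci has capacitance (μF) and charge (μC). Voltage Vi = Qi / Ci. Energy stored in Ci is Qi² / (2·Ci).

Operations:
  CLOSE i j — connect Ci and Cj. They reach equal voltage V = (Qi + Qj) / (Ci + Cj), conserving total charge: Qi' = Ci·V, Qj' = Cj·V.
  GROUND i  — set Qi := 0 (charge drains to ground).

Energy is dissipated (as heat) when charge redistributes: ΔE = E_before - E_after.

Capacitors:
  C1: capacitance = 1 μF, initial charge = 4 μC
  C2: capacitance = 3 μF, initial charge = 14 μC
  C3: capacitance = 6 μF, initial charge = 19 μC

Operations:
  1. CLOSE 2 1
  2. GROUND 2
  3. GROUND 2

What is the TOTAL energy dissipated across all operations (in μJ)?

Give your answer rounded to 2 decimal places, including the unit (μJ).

Answer: 30.54 μJ

Derivation:
Initial: C1(1μF, Q=4μC, V=4.00V), C2(3μF, Q=14μC, V=4.67V), C3(6μF, Q=19μC, V=3.17V)
Op 1: CLOSE 2-1: Q_total=18.00, C_total=4.00, V=4.50; Q2=13.50, Q1=4.50; dissipated=0.167
Op 2: GROUND 2: Q2=0; energy lost=30.375
Op 3: GROUND 2: Q2=0; energy lost=0.000
Total dissipated: 30.542 μJ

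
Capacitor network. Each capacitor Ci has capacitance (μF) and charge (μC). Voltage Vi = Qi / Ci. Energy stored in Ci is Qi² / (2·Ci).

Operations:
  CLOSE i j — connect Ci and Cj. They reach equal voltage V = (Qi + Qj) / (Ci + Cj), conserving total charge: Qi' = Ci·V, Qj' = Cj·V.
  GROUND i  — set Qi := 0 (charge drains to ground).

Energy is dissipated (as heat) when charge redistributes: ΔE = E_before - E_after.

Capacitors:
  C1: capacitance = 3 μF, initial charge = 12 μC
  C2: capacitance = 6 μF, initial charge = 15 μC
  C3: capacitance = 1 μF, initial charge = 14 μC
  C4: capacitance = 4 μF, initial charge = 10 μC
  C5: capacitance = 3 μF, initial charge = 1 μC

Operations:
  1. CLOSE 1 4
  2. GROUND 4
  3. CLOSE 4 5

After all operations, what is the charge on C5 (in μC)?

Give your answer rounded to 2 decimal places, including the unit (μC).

Initial: C1(3μF, Q=12μC, V=4.00V), C2(6μF, Q=15μC, V=2.50V), C3(1μF, Q=14μC, V=14.00V), C4(4μF, Q=10μC, V=2.50V), C5(3μF, Q=1μC, V=0.33V)
Op 1: CLOSE 1-4: Q_total=22.00, C_total=7.00, V=3.14; Q1=9.43, Q4=12.57; dissipated=1.929
Op 2: GROUND 4: Q4=0; energy lost=19.755
Op 3: CLOSE 4-5: Q_total=1.00, C_total=7.00, V=0.14; Q4=0.57, Q5=0.43; dissipated=0.095
Final charges: Q1=9.43, Q2=15.00, Q3=14.00, Q4=0.57, Q5=0.43

Answer: 0.43 μC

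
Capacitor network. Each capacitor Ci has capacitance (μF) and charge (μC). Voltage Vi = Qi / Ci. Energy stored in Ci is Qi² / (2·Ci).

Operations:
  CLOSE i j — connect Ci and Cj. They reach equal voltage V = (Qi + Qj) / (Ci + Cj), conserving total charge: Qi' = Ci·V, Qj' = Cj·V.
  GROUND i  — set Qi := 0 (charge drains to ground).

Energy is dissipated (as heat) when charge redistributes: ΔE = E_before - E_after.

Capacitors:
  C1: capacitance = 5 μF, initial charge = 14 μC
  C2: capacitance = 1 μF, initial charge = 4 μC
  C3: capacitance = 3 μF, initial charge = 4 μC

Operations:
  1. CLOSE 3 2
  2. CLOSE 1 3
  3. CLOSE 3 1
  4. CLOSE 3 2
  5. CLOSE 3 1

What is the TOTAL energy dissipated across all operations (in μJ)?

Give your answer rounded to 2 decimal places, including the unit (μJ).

Initial: C1(5μF, Q=14μC, V=2.80V), C2(1μF, Q=4μC, V=4.00V), C3(3μF, Q=4μC, V=1.33V)
Op 1: CLOSE 3-2: Q_total=8.00, C_total=4.00, V=2.00; Q3=6.00, Q2=2.00; dissipated=2.667
Op 2: CLOSE 1-3: Q_total=20.00, C_total=8.00, V=2.50; Q1=12.50, Q3=7.50; dissipated=0.600
Op 3: CLOSE 3-1: Q_total=20.00, C_total=8.00, V=2.50; Q3=7.50, Q1=12.50; dissipated=0.000
Op 4: CLOSE 3-2: Q_total=9.50, C_total=4.00, V=2.38; Q3=7.12, Q2=2.38; dissipated=0.094
Op 5: CLOSE 3-1: Q_total=19.62, C_total=8.00, V=2.45; Q3=7.36, Q1=12.27; dissipated=0.015
Total dissipated: 3.375 μJ

Answer: 3.38 μJ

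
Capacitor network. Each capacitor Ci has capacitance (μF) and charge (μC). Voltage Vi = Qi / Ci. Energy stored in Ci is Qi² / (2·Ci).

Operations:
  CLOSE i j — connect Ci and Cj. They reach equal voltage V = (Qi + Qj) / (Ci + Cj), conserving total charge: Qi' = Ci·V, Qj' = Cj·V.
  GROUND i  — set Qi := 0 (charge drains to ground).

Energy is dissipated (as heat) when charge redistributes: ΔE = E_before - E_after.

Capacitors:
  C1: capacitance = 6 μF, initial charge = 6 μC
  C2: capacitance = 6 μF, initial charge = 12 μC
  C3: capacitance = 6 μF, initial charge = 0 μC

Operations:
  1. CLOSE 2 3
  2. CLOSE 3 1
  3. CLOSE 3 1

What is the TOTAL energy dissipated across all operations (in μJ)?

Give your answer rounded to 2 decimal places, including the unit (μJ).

Initial: C1(6μF, Q=6μC, V=1.00V), C2(6μF, Q=12μC, V=2.00V), C3(6μF, Q=0μC, V=0.00V)
Op 1: CLOSE 2-3: Q_total=12.00, C_total=12.00, V=1.00; Q2=6.00, Q3=6.00; dissipated=6.000
Op 2: CLOSE 3-1: Q_total=12.00, C_total=12.00, V=1.00; Q3=6.00, Q1=6.00; dissipated=0.000
Op 3: CLOSE 3-1: Q_total=12.00, C_total=12.00, V=1.00; Q3=6.00, Q1=6.00; dissipated=0.000
Total dissipated: 6.000 μJ

Answer: 6.00 μJ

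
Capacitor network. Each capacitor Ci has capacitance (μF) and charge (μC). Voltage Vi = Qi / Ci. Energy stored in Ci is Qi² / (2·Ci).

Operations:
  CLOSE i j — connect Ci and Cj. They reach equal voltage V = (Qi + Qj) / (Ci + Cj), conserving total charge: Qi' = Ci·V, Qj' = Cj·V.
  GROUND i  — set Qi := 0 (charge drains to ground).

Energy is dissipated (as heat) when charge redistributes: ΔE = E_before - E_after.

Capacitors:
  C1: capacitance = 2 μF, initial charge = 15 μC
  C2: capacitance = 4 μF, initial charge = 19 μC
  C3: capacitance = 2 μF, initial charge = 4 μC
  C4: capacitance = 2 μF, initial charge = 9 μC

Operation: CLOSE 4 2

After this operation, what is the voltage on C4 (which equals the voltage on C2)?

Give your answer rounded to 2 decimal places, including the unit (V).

Initial: C1(2μF, Q=15μC, V=7.50V), C2(4μF, Q=19μC, V=4.75V), C3(2μF, Q=4μC, V=2.00V), C4(2μF, Q=9μC, V=4.50V)
Op 1: CLOSE 4-2: Q_total=28.00, C_total=6.00, V=4.67; Q4=9.33, Q2=18.67; dissipated=0.042

Answer: 4.67 V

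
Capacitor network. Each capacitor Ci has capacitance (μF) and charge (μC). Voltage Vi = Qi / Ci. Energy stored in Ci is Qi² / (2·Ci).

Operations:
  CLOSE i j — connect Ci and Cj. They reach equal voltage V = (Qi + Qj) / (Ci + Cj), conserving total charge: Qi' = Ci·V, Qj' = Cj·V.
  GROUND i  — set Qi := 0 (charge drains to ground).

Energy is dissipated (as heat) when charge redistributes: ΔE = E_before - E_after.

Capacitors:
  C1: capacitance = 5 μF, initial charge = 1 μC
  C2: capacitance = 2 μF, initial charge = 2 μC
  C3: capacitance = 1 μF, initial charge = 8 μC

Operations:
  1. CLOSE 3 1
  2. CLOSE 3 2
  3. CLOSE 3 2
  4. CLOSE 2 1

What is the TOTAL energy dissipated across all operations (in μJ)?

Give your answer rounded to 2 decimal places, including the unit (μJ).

Answer: 25.51 μJ

Derivation:
Initial: C1(5μF, Q=1μC, V=0.20V), C2(2μF, Q=2μC, V=1.00V), C3(1μF, Q=8μC, V=8.00V)
Op 1: CLOSE 3-1: Q_total=9.00, C_total=6.00, V=1.50; Q3=1.50, Q1=7.50; dissipated=25.350
Op 2: CLOSE 3-2: Q_total=3.50, C_total=3.00, V=1.17; Q3=1.17, Q2=2.33; dissipated=0.083
Op 3: CLOSE 3-2: Q_total=3.50, C_total=3.00, V=1.17; Q3=1.17, Q2=2.33; dissipated=0.000
Op 4: CLOSE 2-1: Q_total=9.83, C_total=7.00, V=1.40; Q2=2.81, Q1=7.02; dissipated=0.079
Total dissipated: 25.513 μJ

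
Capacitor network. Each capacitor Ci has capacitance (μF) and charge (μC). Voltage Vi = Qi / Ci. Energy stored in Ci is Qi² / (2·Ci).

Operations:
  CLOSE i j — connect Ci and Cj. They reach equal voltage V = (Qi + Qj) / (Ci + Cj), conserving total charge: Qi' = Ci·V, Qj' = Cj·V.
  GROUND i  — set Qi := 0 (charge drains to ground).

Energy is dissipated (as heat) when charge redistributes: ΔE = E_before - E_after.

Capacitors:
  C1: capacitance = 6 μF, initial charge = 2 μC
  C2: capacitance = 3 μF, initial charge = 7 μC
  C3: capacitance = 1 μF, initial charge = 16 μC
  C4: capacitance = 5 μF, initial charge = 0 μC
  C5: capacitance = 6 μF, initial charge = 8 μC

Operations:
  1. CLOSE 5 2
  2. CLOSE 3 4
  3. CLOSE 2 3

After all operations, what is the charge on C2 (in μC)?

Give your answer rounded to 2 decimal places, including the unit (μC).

Answer: 5.75 μC

Derivation:
Initial: C1(6μF, Q=2μC, V=0.33V), C2(3μF, Q=7μC, V=2.33V), C3(1μF, Q=16μC, V=16.00V), C4(5μF, Q=0μC, V=0.00V), C5(6μF, Q=8μC, V=1.33V)
Op 1: CLOSE 5-2: Q_total=15.00, C_total=9.00, V=1.67; Q5=10.00, Q2=5.00; dissipated=1.000
Op 2: CLOSE 3-4: Q_total=16.00, C_total=6.00, V=2.67; Q3=2.67, Q4=13.33; dissipated=106.667
Op 3: CLOSE 2-3: Q_total=7.67, C_total=4.00, V=1.92; Q2=5.75, Q3=1.92; dissipated=0.375
Final charges: Q1=2.00, Q2=5.75, Q3=1.92, Q4=13.33, Q5=10.00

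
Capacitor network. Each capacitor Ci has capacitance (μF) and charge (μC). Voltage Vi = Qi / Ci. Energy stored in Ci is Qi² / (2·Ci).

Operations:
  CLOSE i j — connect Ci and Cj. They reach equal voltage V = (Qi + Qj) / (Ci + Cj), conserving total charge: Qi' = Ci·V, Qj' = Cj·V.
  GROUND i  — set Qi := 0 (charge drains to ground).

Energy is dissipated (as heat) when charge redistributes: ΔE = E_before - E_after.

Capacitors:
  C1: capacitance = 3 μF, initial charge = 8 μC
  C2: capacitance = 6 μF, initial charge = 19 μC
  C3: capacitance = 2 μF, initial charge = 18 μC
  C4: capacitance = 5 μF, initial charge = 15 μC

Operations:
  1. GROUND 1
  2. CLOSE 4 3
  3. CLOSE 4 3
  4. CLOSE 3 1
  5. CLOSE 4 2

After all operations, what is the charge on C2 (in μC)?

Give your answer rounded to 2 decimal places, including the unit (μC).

Answer: 23.22 μC

Derivation:
Initial: C1(3μF, Q=8μC, V=2.67V), C2(6μF, Q=19μC, V=3.17V), C3(2μF, Q=18μC, V=9.00V), C4(5μF, Q=15μC, V=3.00V)
Op 1: GROUND 1: Q1=0; energy lost=10.667
Op 2: CLOSE 4-3: Q_total=33.00, C_total=7.00, V=4.71; Q4=23.57, Q3=9.43; dissipated=25.714
Op 3: CLOSE 4-3: Q_total=33.00, C_total=7.00, V=4.71; Q4=23.57, Q3=9.43; dissipated=0.000
Op 4: CLOSE 3-1: Q_total=9.43, C_total=5.00, V=1.89; Q3=3.77, Q1=5.66; dissipated=13.335
Op 5: CLOSE 4-2: Q_total=42.57, C_total=11.00, V=3.87; Q4=19.35, Q2=23.22; dissipated=3.266
Final charges: Q1=5.66, Q2=23.22, Q3=3.77, Q4=19.35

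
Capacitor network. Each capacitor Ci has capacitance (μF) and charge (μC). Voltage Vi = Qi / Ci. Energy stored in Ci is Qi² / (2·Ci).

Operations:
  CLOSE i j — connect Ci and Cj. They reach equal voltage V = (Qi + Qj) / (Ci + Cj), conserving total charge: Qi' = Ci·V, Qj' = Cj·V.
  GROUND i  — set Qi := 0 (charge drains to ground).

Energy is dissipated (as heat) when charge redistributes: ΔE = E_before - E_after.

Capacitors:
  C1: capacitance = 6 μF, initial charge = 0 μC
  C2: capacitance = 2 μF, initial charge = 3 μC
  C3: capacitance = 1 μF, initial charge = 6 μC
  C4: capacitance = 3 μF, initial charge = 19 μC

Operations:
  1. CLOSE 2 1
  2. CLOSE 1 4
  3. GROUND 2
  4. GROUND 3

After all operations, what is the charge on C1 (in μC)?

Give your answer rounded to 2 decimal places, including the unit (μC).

Initial: C1(6μF, Q=0μC, V=0.00V), C2(2μF, Q=3μC, V=1.50V), C3(1μF, Q=6μC, V=6.00V), C4(3μF, Q=19μC, V=6.33V)
Op 1: CLOSE 2-1: Q_total=3.00, C_total=8.00, V=0.38; Q2=0.75, Q1=2.25; dissipated=1.688
Op 2: CLOSE 1-4: Q_total=21.25, C_total=9.00, V=2.36; Q1=14.17, Q4=7.08; dissipated=35.502
Op 3: GROUND 2: Q2=0; energy lost=0.141
Op 4: GROUND 3: Q3=0; energy lost=18.000
Final charges: Q1=14.17, Q2=0.00, Q3=0.00, Q4=7.08

Answer: 14.17 μC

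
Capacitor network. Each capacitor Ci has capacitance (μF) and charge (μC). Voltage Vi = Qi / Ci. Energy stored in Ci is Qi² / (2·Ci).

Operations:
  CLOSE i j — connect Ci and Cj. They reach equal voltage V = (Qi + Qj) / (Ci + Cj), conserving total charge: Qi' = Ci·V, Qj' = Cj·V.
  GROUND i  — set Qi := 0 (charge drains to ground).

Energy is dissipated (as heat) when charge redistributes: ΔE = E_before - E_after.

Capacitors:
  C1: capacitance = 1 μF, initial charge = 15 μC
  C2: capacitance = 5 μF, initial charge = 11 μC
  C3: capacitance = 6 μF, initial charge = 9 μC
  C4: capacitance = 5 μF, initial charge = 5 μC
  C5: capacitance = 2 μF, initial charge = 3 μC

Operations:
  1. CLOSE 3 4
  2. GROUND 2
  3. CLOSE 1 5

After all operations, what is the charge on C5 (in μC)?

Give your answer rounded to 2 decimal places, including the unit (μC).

Answer: 12.00 μC

Derivation:
Initial: C1(1μF, Q=15μC, V=15.00V), C2(5μF, Q=11μC, V=2.20V), C3(6μF, Q=9μC, V=1.50V), C4(5μF, Q=5μC, V=1.00V), C5(2μF, Q=3μC, V=1.50V)
Op 1: CLOSE 3-4: Q_total=14.00, C_total=11.00, V=1.27; Q3=7.64, Q4=6.36; dissipated=0.341
Op 2: GROUND 2: Q2=0; energy lost=12.100
Op 3: CLOSE 1-5: Q_total=18.00, C_total=3.00, V=6.00; Q1=6.00, Q5=12.00; dissipated=60.750
Final charges: Q1=6.00, Q2=0.00, Q3=7.64, Q4=6.36, Q5=12.00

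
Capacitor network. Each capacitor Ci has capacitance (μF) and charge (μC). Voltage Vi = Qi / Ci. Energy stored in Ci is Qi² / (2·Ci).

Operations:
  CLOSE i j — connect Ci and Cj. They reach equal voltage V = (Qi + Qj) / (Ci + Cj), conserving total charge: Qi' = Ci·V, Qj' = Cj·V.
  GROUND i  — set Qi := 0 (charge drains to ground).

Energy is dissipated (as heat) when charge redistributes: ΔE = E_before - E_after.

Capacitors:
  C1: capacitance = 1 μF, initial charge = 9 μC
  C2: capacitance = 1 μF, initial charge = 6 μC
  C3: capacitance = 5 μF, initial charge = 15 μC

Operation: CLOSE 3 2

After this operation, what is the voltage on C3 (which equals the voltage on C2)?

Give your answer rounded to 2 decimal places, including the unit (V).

Initial: C1(1μF, Q=9μC, V=9.00V), C2(1μF, Q=6μC, V=6.00V), C3(5μF, Q=15μC, V=3.00V)
Op 1: CLOSE 3-2: Q_total=21.00, C_total=6.00, V=3.50; Q3=17.50, Q2=3.50; dissipated=3.750

Answer: 3.50 V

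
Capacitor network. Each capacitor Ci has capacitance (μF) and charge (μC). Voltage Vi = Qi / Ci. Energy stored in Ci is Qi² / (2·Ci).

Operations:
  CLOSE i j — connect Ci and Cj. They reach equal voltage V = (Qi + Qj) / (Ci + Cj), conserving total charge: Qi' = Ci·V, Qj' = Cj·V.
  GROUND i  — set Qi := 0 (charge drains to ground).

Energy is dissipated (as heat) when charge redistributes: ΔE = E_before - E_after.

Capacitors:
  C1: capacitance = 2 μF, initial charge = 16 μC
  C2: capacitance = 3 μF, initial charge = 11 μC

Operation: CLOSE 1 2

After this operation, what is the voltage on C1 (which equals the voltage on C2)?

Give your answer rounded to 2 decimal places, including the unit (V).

Answer: 5.40 V

Derivation:
Initial: C1(2μF, Q=16μC, V=8.00V), C2(3μF, Q=11μC, V=3.67V)
Op 1: CLOSE 1-2: Q_total=27.00, C_total=5.00, V=5.40; Q1=10.80, Q2=16.20; dissipated=11.267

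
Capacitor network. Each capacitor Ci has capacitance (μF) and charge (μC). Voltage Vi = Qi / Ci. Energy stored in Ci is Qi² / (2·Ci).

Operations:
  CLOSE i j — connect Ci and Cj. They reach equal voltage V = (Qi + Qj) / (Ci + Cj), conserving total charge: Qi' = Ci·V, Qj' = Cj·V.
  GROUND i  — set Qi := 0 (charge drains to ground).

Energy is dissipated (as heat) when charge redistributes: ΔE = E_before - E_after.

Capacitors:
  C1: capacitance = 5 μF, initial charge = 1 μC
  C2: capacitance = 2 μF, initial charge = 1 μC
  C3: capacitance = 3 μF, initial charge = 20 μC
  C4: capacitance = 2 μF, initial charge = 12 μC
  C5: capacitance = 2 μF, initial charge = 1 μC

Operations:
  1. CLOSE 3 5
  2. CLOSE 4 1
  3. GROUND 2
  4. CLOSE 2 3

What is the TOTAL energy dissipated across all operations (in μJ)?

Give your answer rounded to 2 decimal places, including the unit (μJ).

Answer: 57.68 μJ

Derivation:
Initial: C1(5μF, Q=1μC, V=0.20V), C2(2μF, Q=1μC, V=0.50V), C3(3μF, Q=20μC, V=6.67V), C4(2μF, Q=12μC, V=6.00V), C5(2μF, Q=1μC, V=0.50V)
Op 1: CLOSE 3-5: Q_total=21.00, C_total=5.00, V=4.20; Q3=12.60, Q5=8.40; dissipated=22.817
Op 2: CLOSE 4-1: Q_total=13.00, C_total=7.00, V=1.86; Q4=3.71, Q1=9.29; dissipated=24.029
Op 3: GROUND 2: Q2=0; energy lost=0.250
Op 4: CLOSE 2-3: Q_total=12.60, C_total=5.00, V=2.52; Q2=5.04, Q3=7.56; dissipated=10.584
Total dissipated: 57.679 μJ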